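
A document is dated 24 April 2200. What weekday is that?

Thursday

January 1, 2200 is a Wednesday.
Jan 1, 2200 → Feb 1, 2200: 31 days (January has 31).
Feb 1, 2200 → Mar 1, 2200: 28 days (February has 28).
Mar 1, 2200 → Apr 1, 2200: 31 days (March has 31).
Apr 1, 2200 → Apr 24, 2200: 23 days.
Total: 113 days.
113 mod 7 = 1, so Wednesday + 1 = Thursday.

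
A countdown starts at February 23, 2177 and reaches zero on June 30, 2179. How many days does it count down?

857

Feb 23, 2177 → Feb 23, 2178: 365 days.
Feb 23, 2178 → Feb 23, 2179: 365 days.
Feb 23, 2179 → Mar 23, 2179: 28 days (February has 28).
Mar 23, 2179 → Apr 23, 2179: 31 days (March has 31).
Apr 23, 2179 → May 23, 2179: 30 days (April has 30).
May 23, 2179 → Jun 23, 2179: 31 days (May has 31).
Jun 23, 2179 → Jun 30, 2179: 7 days.
Total: 857 days.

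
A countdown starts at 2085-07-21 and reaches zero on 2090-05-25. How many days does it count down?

1769

Jul 21, 2085 → Jul 21, 2086: 365 days.
Jul 21, 2086 → Jul 21, 2087: 365 days.
Jul 21, 2087 → Jul 21, 2088: 366 days (Feb 29, 2088 is in that span).
Jul 21, 2088 → Jul 21, 2089: 365 days.
Jul 21, 2089 → Aug 21, 2089: 31 days (July has 31).
Aug 21, 2089 → Sep 21, 2089: 31 days (August has 31).
Sep 21, 2089 → Oct 21, 2089: 30 days (September has 30).
Oct 21, 2089 → Nov 21, 2089: 31 days (October has 31).
Nov 21, 2089 → Dec 21, 2089: 30 days (November has 30).
Dec 21, 2089 → Jan 21, 2090: 31 days (December has 31).
Jan 21, 2090 → Feb 21, 2090: 31 days (January has 31).
Feb 21, 2090 → Mar 21, 2090: 28 days (February has 28).
Mar 21, 2090 → Apr 21, 2090: 31 days (March has 31).
Apr 21, 2090 → May 21, 2090: 30 days (April has 30).
May 21, 2090 → May 25, 2090: 4 days.
Total: 1769 days.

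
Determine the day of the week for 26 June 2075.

January 1, 2075 is a Tuesday.
Jan 1, 2075 → Feb 1, 2075: 31 days (January has 31).
Feb 1, 2075 → Mar 1, 2075: 28 days (February has 28).
Mar 1, 2075 → Apr 1, 2075: 31 days (March has 31).
Apr 1, 2075 → May 1, 2075: 30 days (April has 30).
May 1, 2075 → Jun 1, 2075: 31 days (May has 31).
Jun 1, 2075 → Jun 26, 2075: 25 days.
Total: 176 days.
176 mod 7 = 1, so Tuesday + 1 = Wednesday.

Wednesday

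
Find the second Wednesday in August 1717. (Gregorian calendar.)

August 1, 1717 is a Sunday.
The first Wednesday is therefore August 4 (3 days later).
The second Wednesday is 4 + 1×7 = August 11.

August 11, 1717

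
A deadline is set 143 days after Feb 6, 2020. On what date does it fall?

Feb has 29 days: +24 → Mar 1, 2020 (119 left).
Mar has 31 days: +31 → Apr 1, 2020 (88 left).
Apr has 30 days: +30 → May 1, 2020 (58 left).
May has 31 days: +31 → Jun 1, 2020 (27 left).
+27 → Jun 28, 2020.

June 28, 2020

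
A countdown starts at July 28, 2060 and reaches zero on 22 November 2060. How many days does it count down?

Jul 28, 2060 → Aug 28, 2060: 31 days (July has 31).
Aug 28, 2060 → Sep 28, 2060: 31 days (August has 31).
Sep 28, 2060 → Oct 28, 2060: 30 days (September has 30).
Oct 28, 2060 → Nov 22, 2060: 25 days.
Total: 117 days.

117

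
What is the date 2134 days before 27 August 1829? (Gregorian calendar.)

−365 (one year) → Aug 27, 1828 (1769 left).
−366 (one year; includes Feb 29, 1828) → Aug 27, 1827 (1403 left).
−365 (one year) → Aug 27, 1826 (1038 left).
−365 (one year) → Aug 27, 1825 (673 left).
−365 (one year) → Aug 27, 1824 (308 left).
−27 → Jul 31, 1824 (end of Jul, 31 days; 281 left).
−31 → Jun 30, 1824 (end of Jun, 30 days; 250 left).
−30 → May 31, 1824 (end of May, 31 days; 220 left).
−31 → Apr 30, 1824 (end of Apr, 30 days; 189 left).
−30 → Mar 31, 1824 (end of Mar, 31 days; 159 left).
−31 → Feb 29, 1824 (end of Feb, 29 days; 128 left).
−29 → Jan 31, 1824 (end of Jan, 31 days; 99 left).
−31 → Dec 31, 1823 (end of Dec, 31 days; 68 left).
−31 → Nov 30, 1823 (end of Nov, 30 days; 37 left).
−30 → Oct 31, 1823 (end of Oct, 31 days; 7 left).
−7 → Oct 24, 1823.

October 24, 1823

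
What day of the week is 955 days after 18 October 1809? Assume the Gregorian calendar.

Saturday

Oct 18, 1809 is a Wednesday.
955 mod 7 = 3, so 955 days after a Wednesday is Wednesday + 3 = Saturday.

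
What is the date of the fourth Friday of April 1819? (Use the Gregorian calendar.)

April 1, 1819 is a Thursday.
The first Friday is therefore April 2 (1 days later).
The fourth Friday is 2 + 3×7 = April 23.

April 23, 1819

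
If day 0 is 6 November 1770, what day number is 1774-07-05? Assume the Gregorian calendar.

1337

Nov 6, 1770 → Nov 6, 1771: 365 days.
Nov 6, 1771 → Nov 6, 1772: 366 days (Feb 29, 1772 is in that span).
Nov 6, 1772 → Nov 6, 1773: 365 days.
Nov 6, 1773 → Dec 6, 1773: 30 days (November has 30).
Dec 6, 1773 → Jan 6, 1774: 31 days (December has 31).
Jan 6, 1774 → Feb 6, 1774: 31 days (January has 31).
Feb 6, 1774 → Mar 6, 1774: 28 days (February has 28).
Mar 6, 1774 → Apr 6, 1774: 31 days (March has 31).
Apr 6, 1774 → May 6, 1774: 30 days (April has 30).
May 6, 1774 → Jun 6, 1774: 31 days (May has 31).
Jun 6, 1774 → Jul 5, 1774: 29 days.
Total: 1337 days.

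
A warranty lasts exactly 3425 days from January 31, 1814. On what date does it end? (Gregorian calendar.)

+365 (one year) → Jan 31, 1815 (3060 left).
+365 (one year) → Jan 31, 1816 (2695 left).
+366 (one year; includes Feb 29, 1816) → Jan 31, 1817 (2329 left).
+365 (one year) → Jan 31, 1818 (1964 left).
+365 (one year) → Jan 31, 1819 (1599 left).
+365 (one year) → Jan 31, 1820 (1234 left).
+366 (one year; includes Feb 29, 1820) → Jan 31, 1821 (868 left).
+365 (one year) → Jan 31, 1822 (503 left).
+365 (one year) → Jan 31, 1823 (138 left).
Jan has 31 days: +1 → Feb 1, 1823 (137 left).
Feb has 28 days: +28 → Mar 1, 1823 (109 left).
Mar has 31 days: +31 → Apr 1, 1823 (78 left).
Apr has 30 days: +30 → May 1, 1823 (48 left).
May has 31 days: +31 → Jun 1, 1823 (17 left).
+17 → Jun 18, 1823.

June 18, 1823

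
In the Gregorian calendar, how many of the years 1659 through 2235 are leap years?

Multiples of 4 in [1659,2235]: 144.
Of those, multiples of 100: 6 (not leap unless ÷400).
Multiples of 400: 1.
Leap years = 144 − 6 + 1 = 139.

139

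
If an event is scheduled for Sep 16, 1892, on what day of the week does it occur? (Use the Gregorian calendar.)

Friday

Doomsday rule: the anchor day for the 1800s is Friday. For year 92: 92÷12 = 7 r 8, and 8÷4 = 2, so 7+8+2 = 17.
Friday + 17 ≡ Monday — that's 1892's doomsday.
In September the doomsday date is Sep 5.
Sep 16 is 11 days after Sep 5; 11 mod 7 = 4, so Monday + 4 = Friday.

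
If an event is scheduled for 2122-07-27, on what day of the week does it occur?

Doomsday rule: the anchor day for the 2100s is Sunday. For year 22: 22÷12 = 1 r 10, and 10÷4 = 2, so 1+10+2 = 13.
Sunday + 13 ≡ Saturday — that's 2122's doomsday.
In July the doomsday date is Jul 11.
Jul 27 is 16 days after Jul 11; 16 mod 7 = 2, so Saturday + 2 = Monday.

Monday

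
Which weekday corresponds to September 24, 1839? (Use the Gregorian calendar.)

Tuesday

January 1, 1839 is a Tuesday.
Jan 1, 1839 → Feb 1, 1839: 31 days (January has 31).
Feb 1, 1839 → Mar 1, 1839: 28 days (February has 28).
Mar 1, 1839 → Apr 1, 1839: 31 days (March has 31).
Apr 1, 1839 → May 1, 1839: 30 days (April has 30).
May 1, 1839 → Jun 1, 1839: 31 days (May has 31).
Jun 1, 1839 → Jul 1, 1839: 30 days (June has 30).
Jul 1, 1839 → Aug 1, 1839: 31 days (July has 31).
Aug 1, 1839 → Sep 1, 1839: 31 days (August has 31).
Sep 1, 1839 → Sep 24, 1839: 23 days.
Total: 266 days.
266 mod 7 = 0, so Tuesday + 0 = Tuesday.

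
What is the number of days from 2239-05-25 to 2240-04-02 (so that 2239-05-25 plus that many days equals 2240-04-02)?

May 25, 2239 → Jun 25, 2239: 31 days (May has 31).
Jun 25, 2239 → Jul 25, 2239: 30 days (June has 30).
Jul 25, 2239 → Aug 25, 2239: 31 days (July has 31).
Aug 25, 2239 → Sep 25, 2239: 31 days (August has 31).
Sep 25, 2239 → Oct 25, 2239: 30 days (September has 30).
Oct 25, 2239 → Nov 25, 2239: 31 days (October has 31).
Nov 25, 2239 → Dec 25, 2239: 30 days (November has 30).
Dec 25, 2239 → Jan 25, 2240: 31 days (December has 31).
Jan 25, 2240 → Feb 25, 2240: 31 days (January has 31).
Feb 25, 2240 → Mar 25, 2240: 29 days (February has 29).
Mar 25, 2240 → Apr 2, 2240: 8 days.
Total: 313 days.

313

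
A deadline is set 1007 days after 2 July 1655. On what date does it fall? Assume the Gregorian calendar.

+366 (one year; includes Feb 29, 1656) → Jul 2, 1656 (641 left).
+365 (one year) → Jul 2, 1657 (276 left).
Jul has 31 days: +30 → Aug 1, 1657 (246 left).
Aug has 31 days: +31 → Sep 1, 1657 (215 left).
Sep has 30 days: +30 → Oct 1, 1657 (185 left).
Oct has 31 days: +31 → Nov 1, 1657 (154 left).
Nov has 30 days: +30 → Dec 1, 1657 (124 left).
Dec has 31 days: +31 → Jan 1, 1658 (93 left).
Jan has 31 days: +31 → Feb 1, 1658 (62 left).
Feb has 28 days: +28 → Mar 1, 1658 (34 left).
Mar has 31 days: +31 → Apr 1, 1658 (3 left).
+3 → Apr 4, 1658.

April 4, 1658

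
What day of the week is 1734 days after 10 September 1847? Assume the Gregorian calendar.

Wednesday

Sep 10, 1847 is a Friday.
1734 mod 7 = 5, so 1734 days after a Friday is Friday + 5 = Wednesday.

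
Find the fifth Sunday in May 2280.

May 30, 2280

May 1, 2280 is a Saturday.
The first Sunday is therefore May 2 (1 days later).
The fifth Sunday is 2 + 4×7 = May 30.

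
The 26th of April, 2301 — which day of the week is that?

Friday

Doomsday rule: the anchor day for the 2300s is Wednesday. For year 01: 1÷12 = 0 r 1, and 1÷4 = 0, so 0+1+0 = 1.
Wednesday + 1 ≡ Thursday — that's 2301's doomsday.
In April the doomsday date is Apr 4.
Apr 26 is 22 days after Apr 4; 22 mod 7 = 1, so Thursday + 1 = Friday.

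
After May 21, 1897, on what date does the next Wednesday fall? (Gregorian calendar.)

May 26, 1897

May 21, 1897 is a Friday.
From Friday to the next Wednesday is 5 days.
May 21, 1897 + 5 = May 26, 1897.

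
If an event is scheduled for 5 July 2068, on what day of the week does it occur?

Thursday

Doomsday rule: the anchor day for the 2000s is Tuesday. For year 68: 68÷12 = 5 r 8, and 8÷4 = 2, so 5+8+2 = 15.
Tuesday + 15 ≡ Wednesday — that's 2068's doomsday.
In July the doomsday date is Jul 11.
Jul 5 is 6 days before Jul 11; 6 mod 7 = 6, so Wednesday − 6 = Thursday.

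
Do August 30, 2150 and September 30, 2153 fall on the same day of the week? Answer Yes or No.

From Aug 30, 2150 to Sep 30, 2153 is 1127 days.
1127 mod 7 = 0, so they are the same weekday.
(Aug 30, 2150 is a Sunday; Sep 30, 2153 is a Sunday.)

Yes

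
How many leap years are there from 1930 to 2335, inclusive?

Multiples of 4 in [1930,2335]: 101.
Of those, multiples of 100: 4 (not leap unless ÷400).
Multiples of 400: 1.
Leap years = 101 − 4 + 1 = 98.

98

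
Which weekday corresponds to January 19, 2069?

Saturday

Doomsday rule: the anchor day for the 2000s is Tuesday. For year 69: 69÷12 = 5 r 9, and 9÷4 = 2, so 5+9+2 = 16.
Tuesday + 16 ≡ Thursday — that's 2069's doomsday.
In January the doomsday date is Jan 3 (2069 is not a leap year).
Jan 19 is 16 days after Jan 3; 16 mod 7 = 2, so Thursday + 2 = Saturday.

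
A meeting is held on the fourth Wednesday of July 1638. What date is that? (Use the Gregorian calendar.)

July 28, 1638

July 1, 1638 is a Thursday.
The first Wednesday is therefore July 7 (6 days later).
The fourth Wednesday is 7 + 3×7 = July 28.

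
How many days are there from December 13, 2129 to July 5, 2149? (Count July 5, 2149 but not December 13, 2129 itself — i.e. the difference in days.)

7144

Dec 13, 2129 → Dec 13, 2130: 365 days.
Dec 13, 2130 → Dec 13, 2131: 365 days.
Dec 13, 2131 → Dec 13, 2132: 366 days (Feb 29, 2132 is in that span).
Dec 13, 2132 → Dec 13, 2133: 365 days.
Dec 13, 2133 → Dec 13, 2134: 365 days.
Dec 13, 2134 → Dec 13, 2135: 365 days.
Dec 13, 2135 → Dec 13, 2136: 366 days (Feb 29, 2136 is in that span).
Dec 13, 2136 → Dec 13, 2137: 365 days.
Dec 13, 2137 → Dec 13, 2138: 365 days.
Dec 13, 2138 → Dec 13, 2139: 365 days.
Dec 13, 2139 → Dec 13, 2140: 366 days (Feb 29, 2140 is in that span).
Dec 13, 2140 → Dec 13, 2141: 365 days.
Dec 13, 2141 → Dec 13, 2142: 365 days.
Dec 13, 2142 → Dec 13, 2143: 365 days.
Dec 13, 2143 → Dec 13, 2144: 366 days (Feb 29, 2144 is in that span).
Dec 13, 2144 → Dec 13, 2145: 365 days.
Dec 13, 2145 → Dec 13, 2146: 365 days.
Dec 13, 2146 → Dec 13, 2147: 365 days.
Dec 13, 2147 → Dec 13, 2148: 366 days (Feb 29, 2148 is in that span).
Dec 13, 2148 → Jan 13, 2149: 31 days (December has 31).
Jan 13, 2149 → Feb 13, 2149: 31 days (January has 31).
Feb 13, 2149 → Mar 13, 2149: 28 days (February has 28).
Mar 13, 2149 → Apr 13, 2149: 31 days (March has 31).
Apr 13, 2149 → May 13, 2149: 30 days (April has 30).
May 13, 2149 → Jun 13, 2149: 31 days (May has 31).
Jun 13, 2149 → Jul 5, 2149: 22 days.
Total: 7144 days.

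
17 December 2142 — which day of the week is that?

January 1, 2142 is a Monday.
Jan 1, 2142 → Feb 1, 2142: 31 days (January has 31).
Feb 1, 2142 → Mar 1, 2142: 28 days (February has 28).
Mar 1, 2142 → Apr 1, 2142: 31 days (March has 31).
Apr 1, 2142 → May 1, 2142: 30 days (April has 30).
May 1, 2142 → Jun 1, 2142: 31 days (May has 31).
Jun 1, 2142 → Jul 1, 2142: 30 days (June has 30).
Jul 1, 2142 → Aug 1, 2142: 31 days (July has 31).
Aug 1, 2142 → Sep 1, 2142: 31 days (August has 31).
Sep 1, 2142 → Oct 1, 2142: 30 days (September has 30).
Oct 1, 2142 → Nov 1, 2142: 31 days (October has 31).
Nov 1, 2142 → Dec 1, 2142: 30 days (November has 30).
Dec 1, 2142 → Dec 17, 2142: 16 days.
Total: 350 days.
350 mod 7 = 0, so Monday + 0 = Monday.

Monday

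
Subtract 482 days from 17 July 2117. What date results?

March 22, 2116

−365 (one year) → Jul 17, 2116 (117 left).
−17 → Jun 30, 2116 (end of Jun, 30 days; 100 left).
−30 → May 31, 2116 (end of May, 31 days; 70 left).
−31 → Apr 30, 2116 (end of Apr, 30 days; 39 left).
−30 → Mar 31, 2116 (end of Mar, 31 days; 9 left).
−9 → Mar 22, 2116.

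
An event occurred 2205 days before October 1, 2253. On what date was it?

September 18, 2247

−365 (one year) → Oct 1, 2252 (1840 left).
−366 (one year; includes Feb 29, 2252) → Oct 1, 2251 (1474 left).
−365 (one year) → Oct 1, 2250 (1109 left).
−365 (one year) → Oct 1, 2249 (744 left).
−365 (one year) → Oct 1, 2248 (379 left).
−1 → Sep 30, 2248 (end of Sep, 30 days; 378 left).
−30 → Aug 31, 2248 (end of Aug, 31 days; 348 left).
−31 → Jul 31, 2248 (end of Jul, 31 days; 317 left).
−31 → Jun 30, 2248 (end of Jun, 30 days; 286 left).
−30 → May 31, 2248 (end of May, 31 days; 256 left).
−31 → Apr 30, 2248 (end of Apr, 30 days; 225 left).
−30 → Mar 31, 2248 (end of Mar, 31 days; 195 left).
−31 → Feb 29, 2248 (end of Feb, 29 days; 164 left).
−29 → Jan 31, 2248 (end of Jan, 31 days; 135 left).
−31 → Dec 31, 2247 (end of Dec, 31 days; 104 left).
−31 → Nov 30, 2247 (end of Nov, 30 days; 73 left).
−30 → Oct 31, 2247 (end of Oct, 31 days; 43 left).
−31 → Sep 30, 2247 (end of Sep, 30 days; 12 left).
−12 → Sep 18, 2247.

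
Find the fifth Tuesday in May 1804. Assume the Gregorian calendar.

May 1, 1804 is a Tuesday.
The first Tuesday is therefore May 1 (same day).
The fifth Tuesday is 1 + 4×7 = May 29.

May 29, 1804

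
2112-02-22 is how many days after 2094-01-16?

Jan 16, 2094 → Jan 16, 2095: 365 days.
Jan 16, 2095 → Jan 16, 2096: 365 days.
Jan 16, 2096 → Jan 16, 2097: 366 days (Feb 29, 2096 is in that span).
Jan 16, 2097 → Jan 16, 2098: 365 days.
Jan 16, 2098 → Jan 16, 2099: 365 days.
Jan 16, 2099 → Jan 16, 2100: 365 days.
Jan 16, 2100 → Jan 16, 2101: 365 days.
Jan 16, 2101 → Jan 16, 2102: 365 days.
Jan 16, 2102 → Jan 16, 2103: 365 days.
Jan 16, 2103 → Jan 16, 2104: 365 days.
Jan 16, 2104 → Jan 16, 2105: 366 days (Feb 29, 2104 is in that span).
Jan 16, 2105 → Jan 16, 2106: 365 days.
Jan 16, 2106 → Jan 16, 2107: 365 days.
Jan 16, 2107 → Jan 16, 2108: 365 days.
Jan 16, 2108 → Jan 16, 2109: 366 days (Feb 29, 2108 is in that span).
Jan 16, 2109 → Jan 16, 2110: 365 days.
Jan 16, 2110 → Jan 16, 2111: 365 days.
Jan 16, 2111 → Jan 16, 2112: 365 days.
Jan 16, 2112 → Feb 16, 2112: 31 days (January has 31).
Feb 16, 2112 → Feb 22, 2112: 6 days.
Total: 6610 days.

6610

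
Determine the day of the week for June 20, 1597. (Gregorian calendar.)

Doomsday rule: the anchor day for the 1500s is Wednesday. For year 97: 97÷12 = 8 r 1, and 1÷4 = 0, so 8+1+0 = 9.
Wednesday + 9 ≡ Friday — that's 1597's doomsday.
In June the doomsday date is Jun 6.
Jun 20 is 14 days after Jun 6; 14 mod 7 = 0, so Friday + 0 = Friday.

Friday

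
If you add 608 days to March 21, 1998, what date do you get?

November 19, 1999

+365 (one year) → Mar 21, 1999 (243 left).
Mar has 31 days: +11 → Apr 1, 1999 (232 left).
Apr has 30 days: +30 → May 1, 1999 (202 left).
May has 31 days: +31 → Jun 1, 1999 (171 left).
Jun has 30 days: +30 → Jul 1, 1999 (141 left).
Jul has 31 days: +31 → Aug 1, 1999 (110 left).
Aug has 31 days: +31 → Sep 1, 1999 (79 left).
Sep has 30 days: +30 → Oct 1, 1999 (49 left).
Oct has 31 days: +31 → Nov 1, 1999 (18 left).
+18 → Nov 19, 1999.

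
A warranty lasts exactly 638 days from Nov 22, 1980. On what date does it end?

August 22, 1982

+365 (one year) → Nov 22, 1981 (273 left).
Nov has 30 days: +9 → Dec 1, 1981 (264 left).
Dec has 31 days: +31 → Jan 1, 1982 (233 left).
Jan has 31 days: +31 → Feb 1, 1982 (202 left).
Feb has 28 days: +28 → Mar 1, 1982 (174 left).
Mar has 31 days: +31 → Apr 1, 1982 (143 left).
Apr has 30 days: +30 → May 1, 1982 (113 left).
May has 31 days: +31 → Jun 1, 1982 (82 left).
Jun has 30 days: +30 → Jul 1, 1982 (52 left).
Jul has 31 days: +31 → Aug 1, 1982 (21 left).
+21 → Aug 22, 1982.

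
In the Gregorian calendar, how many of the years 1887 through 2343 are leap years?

Multiples of 4 in [1887,2343]: 114.
Of those, multiples of 100: 5 (not leap unless ÷400).
Multiples of 400: 1.
Leap years = 114 − 5 + 1 = 110.

110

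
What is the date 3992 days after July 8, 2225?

June 12, 2236

+365 (one year) → Jul 8, 2226 (3627 left).
+365 (one year) → Jul 8, 2227 (3262 left).
+366 (one year; includes Feb 29, 2228) → Jul 8, 2228 (2896 left).
+365 (one year) → Jul 8, 2229 (2531 left).
+365 (one year) → Jul 8, 2230 (2166 left).
+365 (one year) → Jul 8, 2231 (1801 left).
+366 (one year; includes Feb 29, 2232) → Jul 8, 2232 (1435 left).
+365 (one year) → Jul 8, 2233 (1070 left).
+365 (one year) → Jul 8, 2234 (705 left).
+365 (one year) → Jul 8, 2235 (340 left).
Jul has 31 days: +24 → Aug 1, 2235 (316 left).
Aug has 31 days: +31 → Sep 1, 2235 (285 left).
Sep has 30 days: +30 → Oct 1, 2235 (255 left).
Oct has 31 days: +31 → Nov 1, 2235 (224 left).
Nov has 30 days: +30 → Dec 1, 2235 (194 left).
Dec has 31 days: +31 → Jan 1, 2236 (163 left).
Jan has 31 days: +31 → Feb 1, 2236 (132 left).
Feb has 29 days: +29 → Mar 1, 2236 (103 left).
Mar has 31 days: +31 → Apr 1, 2236 (72 left).
Apr has 30 days: +30 → May 1, 2236 (42 left).
May has 31 days: +31 → Jun 1, 2236 (11 left).
+11 → Jun 12, 2236.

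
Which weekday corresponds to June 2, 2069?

Sunday

January 1, 2069 is a Tuesday.
Jan 1, 2069 → Feb 1, 2069: 31 days (January has 31).
Feb 1, 2069 → Mar 1, 2069: 28 days (February has 28).
Mar 1, 2069 → Apr 1, 2069: 31 days (March has 31).
Apr 1, 2069 → May 1, 2069: 30 days (April has 30).
May 1, 2069 → Jun 1, 2069: 31 days (May has 31).
Jun 1, 2069 → Jun 2, 2069: 1 days.
Total: 152 days.
152 mod 7 = 5, so Tuesday + 5 = Sunday.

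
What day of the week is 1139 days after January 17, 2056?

First find the weekday of Jan 17, 2056. Doomsday rule: the anchor day for the 2000s is Tuesday. For year 56: 56÷12 = 4 r 8, and 8÷4 = 2, so 4+8+2 = 14.
Tuesday + 14 ≡ Tuesday — that's 2056's doomsday.
In January the doomsday date is Jan 4 (2056 is a leap year (divisible by 4)).
Jan 17 is 13 days after Jan 4; 13 mod 7 = 6, so Tuesday + 6 = Monday.
1139 mod 7 = 5, so 1139 days after a Monday is Monday + 5 = Saturday.

Saturday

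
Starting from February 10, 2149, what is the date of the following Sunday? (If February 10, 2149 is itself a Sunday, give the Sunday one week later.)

February 16, 2149

Feb 10, 2149 is a Monday.
From Monday to the next Sunday is 6 days.
Feb 10, 2149 + 6 = Feb 16, 2149.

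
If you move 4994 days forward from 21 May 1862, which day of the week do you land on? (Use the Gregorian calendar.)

First find the weekday of May 21, 1862. Doomsday rule: the anchor day for the 1800s is Friday. For year 62: 62÷12 = 5 r 2, and 2÷4 = 0, so 5+2+0 = 7.
Friday + 7 ≡ Friday — that's 1862's doomsday.
In May the doomsday date is May 9.
May 21 is 12 days after May 9; 12 mod 7 = 5, so Friday + 5 = Wednesday.
4994 mod 7 = 3, so 4994 days after a Wednesday is Wednesday + 3 = Saturday.

Saturday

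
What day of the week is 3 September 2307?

Tuesday

Doomsday rule: the anchor day for the 2300s is Wednesday. For year 07: 7÷12 = 0 r 7, and 7÷4 = 1, so 0+7+1 = 8.
Wednesday + 8 ≡ Thursday — that's 2307's doomsday.
In September the doomsday date is Sep 5.
Sep 3 is 2 days before Sep 5; 2 mod 7 = 2, so Thursday − 2 = Tuesday.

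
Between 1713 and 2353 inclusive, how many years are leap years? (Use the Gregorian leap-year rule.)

155

Multiples of 4 in [1713,2353]: 160.
Of those, multiples of 100: 6 (not leap unless ÷400).
Multiples of 400: 1.
Leap years = 160 − 6 + 1 = 155.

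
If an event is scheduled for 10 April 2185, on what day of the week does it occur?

Doomsday rule: the anchor day for the 2100s is Sunday. For year 85: 85÷12 = 7 r 1, and 1÷4 = 0, so 7+1+0 = 8.
Sunday + 8 ≡ Monday — that's 2185's doomsday.
In April the doomsday date is Apr 4.
Apr 10 is 6 days after Apr 4; 6 mod 7 = 6, so Monday + 6 = Sunday.

Sunday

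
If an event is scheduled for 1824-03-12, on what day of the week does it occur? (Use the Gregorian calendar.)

Doomsday rule: the anchor day for the 1800s is Friday. For year 24: 24÷12 = 2 r 0, and 0÷4 = 0, so 2+0+0 = 2.
Friday + 2 ≡ Sunday — that's 1824's doomsday.
In March the doomsday date is Mar 14.
Mar 12 is 2 days before Mar 14; 2 mod 7 = 2, so Sunday − 2 = Friday.

Friday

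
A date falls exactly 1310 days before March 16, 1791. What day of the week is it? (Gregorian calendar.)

First find the weekday of Mar 16, 1791. Doomsday rule: the anchor day for the 1700s is Sunday. For year 91: 91÷12 = 7 r 7, and 7÷4 = 1, so 7+7+1 = 15.
Sunday + 15 ≡ Monday — that's 1791's doomsday.
In March the doomsday date is Mar 14.
Mar 16 is 2 days after Mar 14; 2 mod 7 = 2, so Monday + 2 = Wednesday.
1310 mod 7 = 1, so 1310 days before a Wednesday is Wednesday − 1 = Tuesday.

Tuesday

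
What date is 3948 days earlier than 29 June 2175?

−365 (one year) → Jun 29, 2174 (3583 left).
−365 (one year) → Jun 29, 2173 (3218 left).
−365 (one year) → Jun 29, 2172 (2853 left).
−366 (one year; includes Feb 29, 2172) → Jun 29, 2171 (2487 left).
−365 (one year) → Jun 29, 2170 (2122 left).
−365 (one year) → Jun 29, 2169 (1757 left).
−365 (one year) → Jun 29, 2168 (1392 left).
−366 (one year; includes Feb 29, 2168) → Jun 29, 2167 (1026 left).
−365 (one year) → Jun 29, 2166 (661 left).
−365 (one year) → Jun 29, 2165 (296 left).
−29 → May 31, 2165 (end of May, 31 days; 267 left).
−31 → Apr 30, 2165 (end of Apr, 30 days; 236 left).
−30 → Mar 31, 2165 (end of Mar, 31 days; 206 left).
−31 → Feb 28, 2165 (end of Feb, 28 days; 175 left).
−28 → Jan 31, 2165 (end of Jan, 31 days; 147 left).
−31 → Dec 31, 2164 (end of Dec, 31 days; 116 left).
−31 → Nov 30, 2164 (end of Nov, 30 days; 85 left).
−30 → Oct 31, 2164 (end of Oct, 31 days; 55 left).
−31 → Sep 30, 2164 (end of Sep, 30 days; 24 left).
−24 → Sep 6, 2164.

September 6, 2164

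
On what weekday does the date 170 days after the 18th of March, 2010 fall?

Saturday

First find the weekday of Mar 18, 2010. Doomsday rule: the anchor day for the 2000s is Tuesday. For year 10: 10÷12 = 0 r 10, and 10÷4 = 2, so 0+10+2 = 12.
Tuesday + 12 ≡ Sunday — that's 2010's doomsday.
In March the doomsday date is Mar 14.
Mar 18 is 4 days after Mar 14; 4 mod 7 = 4, so Sunday + 4 = Thursday.
170 mod 7 = 2, so 170 days after a Thursday is Thursday + 2 = Saturday.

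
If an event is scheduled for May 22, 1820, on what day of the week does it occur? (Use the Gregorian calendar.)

Monday

Doomsday rule: the anchor day for the 1800s is Friday. For year 20: 20÷12 = 1 r 8, and 8÷4 = 2, so 1+8+2 = 11.
Friday + 11 ≡ Tuesday — that's 1820's doomsday.
In May the doomsday date is May 9.
May 22 is 13 days after May 9; 13 mod 7 = 6, so Tuesday + 6 = Monday.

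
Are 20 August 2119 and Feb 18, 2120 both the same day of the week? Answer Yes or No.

Yes

From Aug 20, 2119 to Feb 18, 2120 is 182 days.
182 mod 7 = 0, so they are the same weekday.
(Aug 20, 2119 is a Sunday; Feb 18, 2120 is a Sunday.)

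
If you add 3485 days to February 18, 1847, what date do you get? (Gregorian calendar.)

September 3, 1856

+365 (one year) → Feb 18, 1848 (3120 left).
+366 (one year; includes Feb 29, 1848) → Feb 18, 1849 (2754 left).
+365 (one year) → Feb 18, 1850 (2389 left).
+365 (one year) → Feb 18, 1851 (2024 left).
+365 (one year) → Feb 18, 1852 (1659 left).
+366 (one year; includes Feb 29, 1852) → Feb 18, 1853 (1293 left).
+365 (one year) → Feb 18, 1854 (928 left).
+365 (one year) → Feb 18, 1855 (563 left).
+365 (one year) → Feb 18, 1856 (198 left).
Feb has 29 days: +12 → Mar 1, 1856 (186 left).
Mar has 31 days: +31 → Apr 1, 1856 (155 left).
Apr has 30 days: +30 → May 1, 1856 (125 left).
May has 31 days: +31 → Jun 1, 1856 (94 left).
Jun has 30 days: +30 → Jul 1, 1856 (64 left).
Jul has 31 days: +31 → Aug 1, 1856 (33 left).
Aug has 31 days: +31 → Sep 1, 1856 (2 left).
+2 → Sep 3, 1856.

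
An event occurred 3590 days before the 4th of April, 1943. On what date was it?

June 5, 1933

−365 (one year) → Apr 4, 1942 (3225 left).
−365 (one year) → Apr 4, 1941 (2860 left).
−365 (one year) → Apr 4, 1940 (2495 left).
−366 (one year; includes Feb 29, 1940) → Apr 4, 1939 (2129 left).
−365 (one year) → Apr 4, 1938 (1764 left).
−365 (one year) → Apr 4, 1937 (1399 left).
−365 (one year) → Apr 4, 1936 (1034 left).
−366 (one year; includes Feb 29, 1936) → Apr 4, 1935 (668 left).
−365 (one year) → Apr 4, 1934 (303 left).
−4 → Mar 31, 1934 (end of Mar, 31 days; 299 left).
−31 → Feb 28, 1934 (end of Feb, 28 days; 268 left).
−28 → Jan 31, 1934 (end of Jan, 31 days; 240 left).
−31 → Dec 31, 1933 (end of Dec, 31 days; 209 left).
−31 → Nov 30, 1933 (end of Nov, 30 days; 178 left).
−30 → Oct 31, 1933 (end of Oct, 31 days; 148 left).
−31 → Sep 30, 1933 (end of Sep, 30 days; 117 left).
−30 → Aug 31, 1933 (end of Aug, 31 days; 87 left).
−31 → Jul 31, 1933 (end of Jul, 31 days; 56 left).
−31 → Jun 30, 1933 (end of Jun, 30 days; 25 left).
−25 → Jun 5, 1933.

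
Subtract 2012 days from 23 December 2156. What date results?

June 21, 2151

−366 (one year; includes Feb 29, 2156) → Dec 23, 2155 (1646 left).
−365 (one year) → Dec 23, 2154 (1281 left).
−365 (one year) → Dec 23, 2153 (916 left).
−365 (one year) → Dec 23, 2152 (551 left).
−366 (one year; includes Feb 29, 2152) → Dec 23, 2151 (185 left).
−23 → Nov 30, 2151 (end of Nov, 30 days; 162 left).
−30 → Oct 31, 2151 (end of Oct, 31 days; 132 left).
−31 → Sep 30, 2151 (end of Sep, 30 days; 101 left).
−30 → Aug 31, 2151 (end of Aug, 31 days; 71 left).
−31 → Jul 31, 2151 (end of Jul, 31 days; 40 left).
−31 → Jun 30, 2151 (end of Jun, 30 days; 9 left).
−9 → Jun 21, 2151.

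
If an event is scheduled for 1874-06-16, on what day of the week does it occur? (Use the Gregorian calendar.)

Doomsday rule: the anchor day for the 1800s is Friday. For year 74: 74÷12 = 6 r 2, and 2÷4 = 0, so 6+2+0 = 8.
Friday + 8 ≡ Saturday — that's 1874's doomsday.
In June the doomsday date is Jun 6.
Jun 16 is 10 days after Jun 6; 10 mod 7 = 3, so Saturday + 3 = Tuesday.

Tuesday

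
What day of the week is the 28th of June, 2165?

January 1, 2165 is a Tuesday.
Jan 1, 2165 → Feb 1, 2165: 31 days (January has 31).
Feb 1, 2165 → Mar 1, 2165: 28 days (February has 28).
Mar 1, 2165 → Apr 1, 2165: 31 days (March has 31).
Apr 1, 2165 → May 1, 2165: 30 days (April has 30).
May 1, 2165 → Jun 1, 2165: 31 days (May has 31).
Jun 1, 2165 → Jun 28, 2165: 27 days.
Total: 178 days.
178 mod 7 = 3, so Tuesday + 3 = Friday.

Friday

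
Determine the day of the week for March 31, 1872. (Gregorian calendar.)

Sunday

January 1, 1872 is a Monday.
Jan 1, 1872 → Feb 1, 1872: 31 days (January has 31).
Feb 1, 1872 → Mar 1, 1872: 29 days (February has 29).
Mar 1, 1872 → Mar 31, 1872: 30 days.
Total: 90 days.
90 mod 7 = 6, so Monday + 6 = Sunday.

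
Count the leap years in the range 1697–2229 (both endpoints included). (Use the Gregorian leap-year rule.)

Multiples of 4 in [1697,2229]: 133.
Of those, multiples of 100: 6 (not leap unless ÷400).
Multiples of 400: 1.
Leap years = 133 − 6 + 1 = 128.

128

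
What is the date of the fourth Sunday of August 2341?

August 1, 2341 is a Friday.
The first Sunday is therefore August 3 (2 days later).
The fourth Sunday is 3 + 3×7 = August 24.

August 24, 2341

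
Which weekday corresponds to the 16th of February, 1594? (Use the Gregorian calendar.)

Wednesday

Doomsday rule: the anchor day for the 1500s is Wednesday. For year 94: 94÷12 = 7 r 10, and 10÷4 = 2, so 7+10+2 = 19.
Wednesday + 19 ≡ Monday — that's 1594's doomsday.
In February the doomsday date is Feb 28 (1594 is not a leap year).
Feb 16 is 12 days before Feb 28; 12 mod 7 = 5, so Monday − 5 = Wednesday.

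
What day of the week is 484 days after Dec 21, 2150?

Dec 21, 2150 is a Monday.
484 mod 7 = 1, so 484 days after a Monday is Monday + 1 = Tuesday.

Tuesday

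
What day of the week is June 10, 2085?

Doomsday rule: the anchor day for the 2000s is Tuesday. For year 85: 85÷12 = 7 r 1, and 1÷4 = 0, so 7+1+0 = 8.
Tuesday + 8 ≡ Wednesday — that's 2085's doomsday.
In June the doomsday date is Jun 6.
Jun 10 is 4 days after Jun 6; 4 mod 7 = 4, so Wednesday + 4 = Sunday.

Sunday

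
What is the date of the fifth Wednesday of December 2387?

December 30, 2387

December 1, 2387 is a Tuesday.
The first Wednesday is therefore December 2 (1 days later).
The fifth Wednesday is 2 + 4×7 = December 30.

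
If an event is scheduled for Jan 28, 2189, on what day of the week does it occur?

Wednesday

January 1, 2189 is a Thursday.
Jan 1, 2189 → Jan 28, 2189: 27 days.
Total: 27 days.
27 mod 7 = 6, so Thursday + 6 = Wednesday.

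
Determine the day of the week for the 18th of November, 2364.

Wednesday

Doomsday rule: the anchor day for the 2300s is Wednesday. For year 64: 64÷12 = 5 r 4, and 4÷4 = 1, so 5+4+1 = 10.
Wednesday + 10 ≡ Saturday — that's 2364's doomsday.
In November the doomsday date is Nov 7.
Nov 18 is 11 days after Nov 7; 11 mod 7 = 4, so Saturday + 4 = Wednesday.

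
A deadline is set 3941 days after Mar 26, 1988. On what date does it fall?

+365 (one year) → Mar 26, 1989 (3576 left).
+365 (one year) → Mar 26, 1990 (3211 left).
+365 (one year) → Mar 26, 1991 (2846 left).
+366 (one year; includes Feb 29, 1992) → Mar 26, 1992 (2480 left).
+365 (one year) → Mar 26, 1993 (2115 left).
+365 (one year) → Mar 26, 1994 (1750 left).
+365 (one year) → Mar 26, 1995 (1385 left).
+366 (one year; includes Feb 29, 1996) → Mar 26, 1996 (1019 left).
+365 (one year) → Mar 26, 1997 (654 left).
+365 (one year) → Mar 26, 1998 (289 left).
Mar has 31 days: +6 → Apr 1, 1998 (283 left).
Apr has 30 days: +30 → May 1, 1998 (253 left).
May has 31 days: +31 → Jun 1, 1998 (222 left).
Jun has 30 days: +30 → Jul 1, 1998 (192 left).
Jul has 31 days: +31 → Aug 1, 1998 (161 left).
Aug has 31 days: +31 → Sep 1, 1998 (130 left).
Sep has 30 days: +30 → Oct 1, 1998 (100 left).
Oct has 31 days: +31 → Nov 1, 1998 (69 left).
Nov has 30 days: +30 → Dec 1, 1998 (39 left).
Dec has 31 days: +31 → Jan 1, 1999 (8 left).
+8 → Jan 9, 1999.

January 9, 1999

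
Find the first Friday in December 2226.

December 1, 2226

December 1, 2226 is a Friday.
The first Friday is therefore December 1 (same day).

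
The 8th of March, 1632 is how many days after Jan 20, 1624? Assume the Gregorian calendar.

2970

Jan 20, 1624 → Jan 20, 1625: 366 days (Feb 29, 1624 is in that span).
Jan 20, 1625 → Jan 20, 1626: 365 days.
Jan 20, 1626 → Jan 20, 1627: 365 days.
Jan 20, 1627 → Jan 20, 1628: 365 days.
Jan 20, 1628 → Jan 20, 1629: 366 days (Feb 29, 1628 is in that span).
Jan 20, 1629 → Jan 20, 1630: 365 days.
Jan 20, 1630 → Jan 20, 1631: 365 days.
Jan 20, 1631 → Jan 20, 1632: 365 days.
Jan 20, 1632 → Feb 20, 1632: 31 days (January has 31).
Feb 20, 1632 → Mar 8, 1632: 17 days.
Total: 2970 days.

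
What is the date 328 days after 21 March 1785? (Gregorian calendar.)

Mar has 31 days: +11 → Apr 1, 1785 (317 left).
Apr has 30 days: +30 → May 1, 1785 (287 left).
May has 31 days: +31 → Jun 1, 1785 (256 left).
Jun has 30 days: +30 → Jul 1, 1785 (226 left).
Jul has 31 days: +31 → Aug 1, 1785 (195 left).
Aug has 31 days: +31 → Sep 1, 1785 (164 left).
Sep has 30 days: +30 → Oct 1, 1785 (134 left).
Oct has 31 days: +31 → Nov 1, 1785 (103 left).
Nov has 30 days: +30 → Dec 1, 1785 (73 left).
Dec has 31 days: +31 → Jan 1, 1786 (42 left).
Jan has 31 days: +31 → Feb 1, 1786 (11 left).
+11 → Feb 12, 1786.

February 12, 1786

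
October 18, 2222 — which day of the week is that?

Doomsday rule: the anchor day for the 2200s is Friday. For year 22: 22÷12 = 1 r 10, and 10÷4 = 2, so 1+10+2 = 13.
Friday + 13 ≡ Thursday — that's 2222's doomsday.
In October the doomsday date is Oct 10.
Oct 18 is 8 days after Oct 10; 8 mod 7 = 1, so Thursday + 1 = Friday.

Friday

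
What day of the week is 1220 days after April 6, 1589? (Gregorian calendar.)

Apr 6, 1589 is a Thursday.
1220 mod 7 = 2, so 1220 days after a Thursday is Thursday + 2 = Saturday.

Saturday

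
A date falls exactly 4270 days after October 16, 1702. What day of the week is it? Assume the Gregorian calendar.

First find the weekday of Oct 16, 1702. Doomsday rule: the anchor day for the 1700s is Sunday. For year 02: 2÷12 = 0 r 2, and 2÷4 = 0, so 0+2+0 = 2.
Sunday + 2 ≡ Tuesday — that's 1702's doomsday.
In October the doomsday date is Oct 10.
Oct 16 is 6 days after Oct 10; 6 mod 7 = 6, so Tuesday + 6 = Monday.
4270 mod 7 = 0, so 4270 days after a Monday is Monday + 0 = Monday.

Monday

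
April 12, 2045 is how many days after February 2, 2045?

69

Feb 2, 2045 → Mar 2, 2045: 28 days (February has 28).
Mar 2, 2045 → Apr 2, 2045: 31 days (March has 31).
Apr 2, 2045 → Apr 12, 2045: 10 days.
Total: 69 days.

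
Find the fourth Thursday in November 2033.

November 1, 2033 is a Tuesday.
The first Thursday is therefore November 3 (2 days later).
The fourth Thursday is 3 + 3×7 = November 24.

November 24, 2033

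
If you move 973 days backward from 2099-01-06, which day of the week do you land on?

First find the weekday of Jan 6, 2099. Doomsday rule: the anchor day for the 2000s is Tuesday. For year 99: 99÷12 = 8 r 3, and 3÷4 = 0, so 8+3+0 = 11.
Tuesday + 11 ≡ Saturday — that's 2099's doomsday.
In January the doomsday date is Jan 3 (2099 is not a leap year).
Jan 6 is 3 days after Jan 3; 3 mod 7 = 3, so Saturday + 3 = Tuesday.
973 mod 7 = 0, so 973 days before a Tuesday is Tuesday − 0 = Tuesday.

Tuesday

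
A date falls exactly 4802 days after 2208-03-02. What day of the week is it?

Mar 2, 2208 is a Wednesday.
4802 mod 7 = 0, so 4802 days after a Wednesday is Wednesday + 0 = Wednesday.

Wednesday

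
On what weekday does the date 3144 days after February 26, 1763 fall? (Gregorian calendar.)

Sunday

First find the weekday of Feb 26, 1763. Doomsday rule: the anchor day for the 1700s is Sunday. For year 63: 63÷12 = 5 r 3, and 3÷4 = 0, so 5+3+0 = 8.
Sunday + 8 ≡ Monday — that's 1763's doomsday.
In February the doomsday date is Feb 28 (1763 is not a leap year).
Feb 26 is 2 days before Feb 28; 2 mod 7 = 2, so Monday − 2 = Saturday.
3144 mod 7 = 1, so 3144 days after a Saturday is Saturday + 1 = Sunday.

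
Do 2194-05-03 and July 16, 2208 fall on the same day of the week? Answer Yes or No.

Yes

From May 3, 2194 to Jul 16, 2208 is 5187 days.
5187 mod 7 = 0, so they are the same weekday.
(May 3, 2194 is a Saturday; Jul 16, 2208 is a Saturday.)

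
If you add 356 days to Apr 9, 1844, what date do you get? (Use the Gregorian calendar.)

March 31, 1845

Apr has 30 days: +22 → May 1, 1844 (334 left).
May has 31 days: +31 → Jun 1, 1844 (303 left).
Jun has 30 days: +30 → Jul 1, 1844 (273 left).
Jul has 31 days: +31 → Aug 1, 1844 (242 left).
Aug has 31 days: +31 → Sep 1, 1844 (211 left).
Sep has 30 days: +30 → Oct 1, 1844 (181 left).
Oct has 31 days: +31 → Nov 1, 1844 (150 left).
Nov has 30 days: +30 → Dec 1, 1844 (120 left).
Dec has 31 days: +31 → Jan 1, 1845 (89 left).
Jan has 31 days: +31 → Feb 1, 1845 (58 left).
Feb has 28 days: +28 → Mar 1, 1845 (30 left).
+30 → Mar 31, 1845.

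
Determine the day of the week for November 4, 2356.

Doomsday rule: the anchor day for the 2300s is Wednesday. For year 56: 56÷12 = 4 r 8, and 8÷4 = 2, so 4+8+2 = 14.
Wednesday + 14 ≡ Wednesday — that's 2356's doomsday.
In November the doomsday date is Nov 7.
Nov 4 is 3 days before Nov 7; 3 mod 7 = 3, so Wednesday − 3 = Sunday.

Sunday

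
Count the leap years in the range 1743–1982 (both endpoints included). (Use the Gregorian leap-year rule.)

Multiples of 4 in [1743,1982]: 60.
Of those, multiples of 100: 2 (not leap unless ÷400).
Multiples of 400: 0.
Leap years = 60 − 2 + 0 = 58.

58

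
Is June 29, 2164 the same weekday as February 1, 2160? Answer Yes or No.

From Feb 1, 2160 to Jun 29, 2164 is 1610 days.
1610 mod 7 = 0, so they are the same weekday.
(Feb 1, 2160 is a Friday; Jun 29, 2164 is a Friday.)

Yes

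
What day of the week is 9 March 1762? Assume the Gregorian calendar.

Tuesday

Doomsday rule: the anchor day for the 1700s is Sunday. For year 62: 62÷12 = 5 r 2, and 2÷4 = 0, so 5+2+0 = 7.
Sunday + 7 ≡ Sunday — that's 1762's doomsday.
In March the doomsday date is Mar 14.
Mar 9 is 5 days before Mar 14; 5 mod 7 = 5, so Sunday − 5 = Tuesday.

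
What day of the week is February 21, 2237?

Tuesday

Doomsday rule: the anchor day for the 2200s is Friday. For year 37: 37÷12 = 3 r 1, and 1÷4 = 0, so 3+1+0 = 4.
Friday + 4 ≡ Tuesday — that's 2237's doomsday.
In February the doomsday date is Feb 28 (2237 is not a leap year).
Feb 21 is 7 days before Feb 28; 7 mod 7 = 0, so Tuesday − 0 = Tuesday.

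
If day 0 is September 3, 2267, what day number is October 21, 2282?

Sep 3, 2267 → Sep 3, 2268: 366 days (Feb 29, 2268 is in that span).
Sep 3, 2268 → Sep 3, 2269: 365 days.
Sep 3, 2269 → Sep 3, 2270: 365 days.
Sep 3, 2270 → Sep 3, 2271: 365 days.
Sep 3, 2271 → Sep 3, 2272: 366 days (Feb 29, 2272 is in that span).
Sep 3, 2272 → Sep 3, 2273: 365 days.
Sep 3, 2273 → Sep 3, 2274: 365 days.
Sep 3, 2274 → Sep 3, 2275: 365 days.
Sep 3, 2275 → Sep 3, 2276: 366 days (Feb 29, 2276 is in that span).
Sep 3, 2276 → Sep 3, 2277: 365 days.
Sep 3, 2277 → Sep 3, 2278: 365 days.
Sep 3, 2278 → Sep 3, 2279: 365 days.
Sep 3, 2279 → Sep 3, 2280: 366 days (Feb 29, 2280 is in that span).
Sep 3, 2280 → Sep 3, 2281: 365 days.
Sep 3, 2281 → Sep 3, 2282: 365 days.
Sep 3, 2282 → Oct 3, 2282: 30 days (September has 30).
Oct 3, 2282 → Oct 21, 2282: 18 days.
Total: 5527 days.

5527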